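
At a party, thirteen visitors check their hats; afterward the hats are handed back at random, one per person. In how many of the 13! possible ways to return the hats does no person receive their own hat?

!13 = 13! · Σ_{k=0}^{13} (-1)^k/k!
= 13! - 13!/1! + 13!/2! - 13!/3! + 13!/4! - 13!/5! + 13!/6! - 13!/7! + 13!/8! - 13!/9! + 13!/10! - 13!/11! + 13!/12! - 13!/13!
= 6227020800 - 6227020800 + 3113510400 - 1037836800 + 259459200 - 51891840 + 8648640 - 1235520 + 154440 - 17160 + 1716 - 156 + 13 - 1
= 2290792932

2290792932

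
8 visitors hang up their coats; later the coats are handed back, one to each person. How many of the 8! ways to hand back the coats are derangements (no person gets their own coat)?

14833

The subfactorial !8 = [8!/e] (nearest integer).
8! = 40320, and 40320/e ≈ 14832.90, so !8 = 14833.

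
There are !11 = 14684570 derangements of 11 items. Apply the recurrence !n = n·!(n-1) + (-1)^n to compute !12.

!12 = 12·14684570 + 1 = 176214841.

176214841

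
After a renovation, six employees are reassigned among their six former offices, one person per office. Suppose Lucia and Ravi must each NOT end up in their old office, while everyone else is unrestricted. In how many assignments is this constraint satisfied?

Inclusion-exclusion on the 2 forbidden self-matches:
Σ_{j=0}^{2} (-1)^j C(2,j)(6-j)!
= C(2,0)·6! - C(2,1)·5! + C(2,2)·4!
= 720 - 240 + 24
= 504

504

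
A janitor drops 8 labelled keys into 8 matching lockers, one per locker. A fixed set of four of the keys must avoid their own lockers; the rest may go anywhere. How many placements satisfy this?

24024

Inclusion-exclusion on the 4 forbidden self-matches:
Σ_{j=0}^{4} (-1)^j C(4,j)(8-j)!
= C(4,0)·8! - C(4,1)·7! + C(4,2)·6! - C(4,3)·5! + C(4,4)·4!
= 40320 - 20160 + 4320 - 480 + 24
= 24024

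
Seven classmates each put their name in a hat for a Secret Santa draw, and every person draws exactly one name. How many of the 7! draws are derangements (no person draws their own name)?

Use !n = (n-1)(!(n-1) + !(n-2)).
!7 = 6·(265 + 44) = 6·309 = 1854

1854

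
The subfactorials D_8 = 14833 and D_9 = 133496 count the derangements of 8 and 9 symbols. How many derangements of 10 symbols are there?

D_10 = (10-1)·(D_9 + D_8) = 9·(133496 + 14833) = 9·148329 = 1334961.

1334961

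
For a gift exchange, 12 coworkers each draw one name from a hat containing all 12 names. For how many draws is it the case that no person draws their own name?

176214841

The subfactorial !12 = [12!/e] (nearest integer).
12! = 479001600, and 479001600/e ≈ 176214840.93, so !12 = 176214841.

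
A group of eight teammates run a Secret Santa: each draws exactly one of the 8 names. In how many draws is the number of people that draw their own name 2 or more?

10655

# with exactly i fixed is C(8,i)·!(8-i); sum over i=2..8:
  i=2: C(8,2)·!6 = 28·265 = 7420
  i=3: C(8,3)·!5 = 56·44 = 2464
  i=4: C(8,4)·!4 = 70·9 = 630
  i=5: C(8,5)·!3 = 56·2 = 112
  i=6: C(8,6)·!2 = 28·1 = 28
  i=7: C(8,7)·!1 = 8·0 = 0
  i=8: C(8,8)·!0 = 1·1 = 1
Total = 10655.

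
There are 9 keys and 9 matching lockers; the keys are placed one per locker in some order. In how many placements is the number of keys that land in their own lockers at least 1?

Sum C(9,i)·!(9-i) for i = 1..9:
  i=1: C(9,1)·!8 = 9·14833 = 133497
  i=2: C(9,2)·!7 = 36·1854 = 66744
  i=3: C(9,3)·!6 = 84·265 = 22260
  i=4: C(9,4)·!5 = 126·44 = 5544
  i=5: C(9,5)·!4 = 126·9 = 1134
  i=6: C(9,6)·!3 = 84·2 = 168
  i=7: C(9,7)·!2 = 36·1 = 36
  i=8: C(9,8)·!1 = 9·0 = 0
  i=9: C(9,9)·!0 = 1·1 = 1
Total = 229384.

229384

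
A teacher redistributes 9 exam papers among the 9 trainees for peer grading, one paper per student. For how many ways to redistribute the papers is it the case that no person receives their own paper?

133496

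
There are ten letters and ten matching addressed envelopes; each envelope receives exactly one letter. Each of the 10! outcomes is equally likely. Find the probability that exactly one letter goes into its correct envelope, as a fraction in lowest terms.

Favorable outcomes: C(10,1)·!9 = 10·133496 = 1334960.
Total outcomes: 10! = 3628800.
Probability = 1334960/3628800 = 16687/45360.

16687/45360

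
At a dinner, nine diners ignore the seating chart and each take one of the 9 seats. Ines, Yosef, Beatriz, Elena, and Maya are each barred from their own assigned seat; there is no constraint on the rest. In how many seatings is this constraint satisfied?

Let A_j be the event that the j-th constrained one is fixed. By inclusion-exclusion over the 5 events:
Σ_{j=0}^{5} (-1)^j C(5,j)(9-j)!
= C(5,0)·9! - C(5,1)·8! + C(5,2)·7! - C(5,3)·6! + C(5,4)·5! - C(5,5)·4!
= 362880 - 201600 + 50400 - 7200 + 600 - 24
= 205056

205056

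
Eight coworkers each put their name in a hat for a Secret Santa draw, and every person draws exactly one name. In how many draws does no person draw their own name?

14833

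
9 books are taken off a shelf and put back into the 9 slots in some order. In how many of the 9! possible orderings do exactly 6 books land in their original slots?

168

Choose which 6 of the 9 are fixed: C(9,6) = 84.
The remaining 3 must be deranged: !3 = 2.
Total: 84 × 2 = 168.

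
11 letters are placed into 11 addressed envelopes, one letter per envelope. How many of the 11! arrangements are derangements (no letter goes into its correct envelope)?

14684570

!11 is the nearest integer to 11!/e.
11! = 39916800, and 39916800/e ≈ 14684570.08, so !11 = 14684570.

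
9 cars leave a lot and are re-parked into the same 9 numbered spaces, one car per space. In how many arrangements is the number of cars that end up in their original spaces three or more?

29143

Sum C(9,i)·!(9-i) for i = 3..9:
  i=3: C(9,3)·!6 = 84·265 = 22260
  i=4: C(9,4)·!5 = 126·44 = 5544
  i=5: C(9,5)·!4 = 126·9 = 1134
  i=6: C(9,6)·!3 = 84·2 = 168
  i=7: C(9,7)·!2 = 36·1 = 36
  i=8: C(9,8)·!1 = 9·0 = 0
  i=9: C(9,9)·!0 = 1·1 = 1
Total = 29143.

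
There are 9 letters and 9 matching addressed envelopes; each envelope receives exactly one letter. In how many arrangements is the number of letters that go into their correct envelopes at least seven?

Sum C(9,i)·!(9-i) for i = 7..9:
  i=7: C(9,7)·!2 = 36·1 = 36
  i=8: C(9,8)·!1 = 9·0 = 0
  i=9: C(9,9)·!0 = 1·1 = 1
Total = 37.

37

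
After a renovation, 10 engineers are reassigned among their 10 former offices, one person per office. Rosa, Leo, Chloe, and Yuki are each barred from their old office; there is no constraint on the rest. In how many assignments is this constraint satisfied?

Let A_j be the event that the j-th constrained one is fixed. By inclusion-exclusion over the 4 events:
Σ_{j=0}^{4} (-1)^j C(4,j)(10-j)!
= C(4,0)·10! - C(4,1)·9! + C(4,2)·8! - C(4,3)·7! + C(4,4)·6!
= 3628800 - 1451520 + 241920 - 20160 + 720
= 2399760

2399760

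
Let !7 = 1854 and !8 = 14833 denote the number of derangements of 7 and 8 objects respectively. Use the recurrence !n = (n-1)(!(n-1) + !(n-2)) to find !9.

133496

!9 = (9-1)·(!8 + !7) = 8·(14833 + 1854) = 8·16687 = 133496.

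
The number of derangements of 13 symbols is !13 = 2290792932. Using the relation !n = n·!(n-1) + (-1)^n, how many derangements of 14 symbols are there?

!14 = 14·2290792932 + 1 = 32071101049.

32071101049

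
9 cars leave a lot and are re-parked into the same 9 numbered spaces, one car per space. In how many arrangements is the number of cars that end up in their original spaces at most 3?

Sum C(9,i)·!(9-i) for i = 0..3:
  i=0: C(9,0)·!9 = 1·133496 = 133496
  i=1: C(9,1)·!8 = 9·14833 = 133497
  i=2: C(9,2)·!7 = 36·1854 = 66744
  i=3: C(9,3)·!6 = 84·265 = 22260
Total = 355997.

355997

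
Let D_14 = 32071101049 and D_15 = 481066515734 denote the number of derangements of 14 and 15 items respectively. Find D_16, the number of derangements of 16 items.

7697064251745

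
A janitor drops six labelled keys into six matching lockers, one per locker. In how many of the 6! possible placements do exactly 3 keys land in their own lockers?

40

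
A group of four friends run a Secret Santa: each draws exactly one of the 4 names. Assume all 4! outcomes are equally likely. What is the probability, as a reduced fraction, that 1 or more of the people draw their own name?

5/8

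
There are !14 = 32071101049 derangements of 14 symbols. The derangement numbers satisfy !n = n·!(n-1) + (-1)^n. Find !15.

481066515734

!15 = 15·32071101049 - 1 = 481066515734.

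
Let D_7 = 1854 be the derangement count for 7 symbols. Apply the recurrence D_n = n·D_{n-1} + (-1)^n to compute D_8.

14833

D_8 = 8·1854 + 1 = 14833.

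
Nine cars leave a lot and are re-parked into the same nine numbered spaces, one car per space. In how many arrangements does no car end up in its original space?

133496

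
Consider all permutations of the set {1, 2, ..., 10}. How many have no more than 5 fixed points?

# with exactly i fixed is C(10,i)·!(10-i); sum over i=0..5:
  i=0: C(10,0)·!10 = 1·1334961 = 1334961
  i=1: C(10,1)·!9 = 10·133496 = 1334960
  i=2: C(10,2)·!8 = 45·14833 = 667485
  i=3: C(10,3)·!7 = 120·1854 = 222480
  i=4: C(10,4)·!6 = 210·265 = 55650
  i=5: C(10,5)·!5 = 252·44 = 11088
Total = 3626624.

3626624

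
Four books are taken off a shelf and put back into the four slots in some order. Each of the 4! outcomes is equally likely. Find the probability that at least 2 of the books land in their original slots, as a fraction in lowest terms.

7/24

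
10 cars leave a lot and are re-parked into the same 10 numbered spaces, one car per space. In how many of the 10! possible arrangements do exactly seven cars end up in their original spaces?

Pick the 7 fixed positions: C(10,7) = 120 ways.
The remaining 3 must be deranged: !3 = 2.
Total: 120 × 2 = 240.

240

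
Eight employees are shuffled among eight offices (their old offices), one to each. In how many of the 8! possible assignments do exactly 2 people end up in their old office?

7420

Pick the 2 fixed positions: C(8,2) = 28 ways.
The remaining 6 must be deranged: !6 = 265.
Total: 28 × 265 = 7420.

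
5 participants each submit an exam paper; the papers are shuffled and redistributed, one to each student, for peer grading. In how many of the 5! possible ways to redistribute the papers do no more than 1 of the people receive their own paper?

89

Sum C(5,i)·!(5-i) for i = 0..1:
  i=0: C(5,0)·!5 = 1·44 = 44
  i=1: C(5,1)·!4 = 5·9 = 45
Total = 89.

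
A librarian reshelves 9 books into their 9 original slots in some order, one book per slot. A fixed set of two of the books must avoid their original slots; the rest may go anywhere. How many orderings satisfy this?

287280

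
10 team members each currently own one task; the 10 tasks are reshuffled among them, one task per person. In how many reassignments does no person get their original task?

!10 is the nearest integer to 10!/e.
10! = 3628800, and 3628800/e ≈ 1334960.92, so !10 = 1334961.

1334961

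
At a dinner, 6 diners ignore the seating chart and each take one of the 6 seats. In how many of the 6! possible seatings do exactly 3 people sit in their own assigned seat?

40

Pick the 3 fixed positions: C(6,3) = 20 ways.
The remaining 3 must be deranged: !3 = 2.
Total: 20 × 2 = 40.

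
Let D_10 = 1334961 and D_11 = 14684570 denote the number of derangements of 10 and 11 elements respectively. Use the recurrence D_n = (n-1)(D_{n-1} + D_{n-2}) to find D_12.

D_12 = (12-1)·(D_11 + D_10) = 11·(14684570 + 1334961) = 11·16019531 = 176214841.

176214841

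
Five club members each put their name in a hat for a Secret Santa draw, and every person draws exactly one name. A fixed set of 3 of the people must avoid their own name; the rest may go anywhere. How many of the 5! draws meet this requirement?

Let A_j be the event that the j-th constrained one is fixed. By inclusion-exclusion over the 3 events:
Σ_{j=0}^{3} (-1)^j C(3,j)(5-j)!
= C(3,0)·5! - C(3,1)·4! + C(3,2)·3! - C(3,3)·2!
= 120 - 72 + 18 - 2
= 64

64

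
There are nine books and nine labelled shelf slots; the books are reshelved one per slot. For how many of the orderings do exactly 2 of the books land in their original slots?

66744

Pick the 2 fixed positions: C(9,2) = 36 ways.
The remaining 7 must be deranged: !7 = 1854.
Total: 36 × 1854 = 66744.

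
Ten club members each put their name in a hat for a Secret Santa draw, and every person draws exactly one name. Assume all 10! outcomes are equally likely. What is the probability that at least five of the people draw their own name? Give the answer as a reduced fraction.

829/226800

Favorable outcomes: Σ_{i≥5} C(10,i)·!(10-i) = 252·44 + 210·9 + 120·2 + 45·1 + 10·0 + 1·1 = 13264.
Total outcomes: 10! = 3628800.
Probability = 13264/3628800 = 829/226800.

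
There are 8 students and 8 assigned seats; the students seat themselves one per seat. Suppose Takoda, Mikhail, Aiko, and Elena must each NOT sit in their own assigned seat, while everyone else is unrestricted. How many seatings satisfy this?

Inclusion-exclusion on the 4 forbidden self-matches:
Σ_{j=0}^{4} (-1)^j C(4,j)(8-j)!
= C(4,0)·8! - C(4,1)·7! + C(4,2)·6! - C(4,3)·5! + C(4,4)·4!
= 40320 - 20160 + 4320 - 480 + 24
= 24024

24024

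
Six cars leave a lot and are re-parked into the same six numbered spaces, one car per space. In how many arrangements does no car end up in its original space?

265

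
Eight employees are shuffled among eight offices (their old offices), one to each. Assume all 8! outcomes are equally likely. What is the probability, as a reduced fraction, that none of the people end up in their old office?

Favorable outcomes: !8 = 14833.
Total outcomes: 8! = 40320.
Probability = 14833/40320 = 2119/5760.

2119/5760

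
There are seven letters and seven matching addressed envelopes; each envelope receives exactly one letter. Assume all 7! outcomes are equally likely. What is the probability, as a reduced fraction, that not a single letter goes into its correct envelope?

103/280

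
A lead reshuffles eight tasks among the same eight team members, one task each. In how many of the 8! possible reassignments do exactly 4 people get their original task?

Choose which 4 of the 8 are fixed: C(8,4) = 70.
The other 4 form a derangement: !4 = 9.
Total: 70 × 9 = 630.

630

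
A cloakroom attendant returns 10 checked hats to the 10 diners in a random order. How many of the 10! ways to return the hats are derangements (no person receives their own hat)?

1334961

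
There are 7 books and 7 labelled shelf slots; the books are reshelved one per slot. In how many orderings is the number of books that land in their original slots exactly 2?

924

Pick the 2 fixed positions: C(7,2) = 21 ways.
The other 5 form a derangement: !5 = 44.
Total: 21 × 44 = 924.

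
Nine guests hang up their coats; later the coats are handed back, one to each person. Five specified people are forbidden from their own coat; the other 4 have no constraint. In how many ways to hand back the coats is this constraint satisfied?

205056

Inclusion-exclusion on the 5 forbidden self-matches:
Σ_{j=0}^{5} (-1)^j C(5,j)(9-j)!
= C(5,0)·9! - C(5,1)·8! + C(5,2)·7! - C(5,3)·6! + C(5,4)·5! - C(5,5)·4!
= 362880 - 201600 + 50400 - 7200 + 600 - 24
= 205056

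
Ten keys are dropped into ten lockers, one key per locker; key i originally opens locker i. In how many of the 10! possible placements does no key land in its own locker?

The subfactorial !10 = [10!/e] (nearest integer).
10! = 3628800, and 3628800/e ≈ 1334960.92, so !10 = 1334961.

1334961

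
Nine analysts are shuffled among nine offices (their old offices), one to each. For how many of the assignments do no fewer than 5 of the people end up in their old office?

Sum C(9,i)·!(9-i) for i = 5..9:
  i=5: C(9,5)·!4 = 126·9 = 1134
  i=6: C(9,6)·!3 = 84·2 = 168
  i=7: C(9,7)·!2 = 36·1 = 36
  i=8: C(9,8)·!1 = 9·0 = 0
  i=9: C(9,9)·!0 = 1·1 = 1
Total = 1339.

1339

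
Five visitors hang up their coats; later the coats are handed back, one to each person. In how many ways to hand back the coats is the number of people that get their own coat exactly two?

Choose which 2 of the 5 are fixed: C(5,2) = 10.
The other 3 form a derangement: !3 = 2.
Total: 10 × 2 = 20.

20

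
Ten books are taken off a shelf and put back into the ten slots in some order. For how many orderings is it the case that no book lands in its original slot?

1334961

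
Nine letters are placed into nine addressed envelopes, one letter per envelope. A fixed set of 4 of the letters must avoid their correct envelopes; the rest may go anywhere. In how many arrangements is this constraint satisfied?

229080

Let A_j be the event that the j-th constrained one is fixed. By inclusion-exclusion over the 4 events:
Σ_{j=0}^{4} (-1)^j C(4,j)(9-j)!
= C(4,0)·9! - C(4,1)·8! + C(4,2)·7! - C(4,3)·6! + C(4,4)·5!
= 362880 - 161280 + 30240 - 2880 + 120
= 229080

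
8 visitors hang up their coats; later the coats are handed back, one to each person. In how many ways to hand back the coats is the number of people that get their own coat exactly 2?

7420

Choose which 2 of the 8 are fixed: C(8,2) = 28.
The other 6 form a derangement: !6 = 265.
Total: 28 × 265 = 7420.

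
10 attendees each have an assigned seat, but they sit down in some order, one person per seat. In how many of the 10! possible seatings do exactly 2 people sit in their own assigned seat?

667485

Pick the 2 fixed positions: C(10,2) = 45 ways.
The other 8 form a derangement: !8 = 14833.
Total: 45 × 14833 = 667485.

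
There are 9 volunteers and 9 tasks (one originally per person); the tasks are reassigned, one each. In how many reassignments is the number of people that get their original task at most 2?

# with exactly i fixed is C(9,i)·!(9-i); sum over i=0..2:
  i=0: C(9,0)·!9 = 1·133496 = 133496
  i=1: C(9,1)·!8 = 9·14833 = 133497
  i=2: C(9,2)·!7 = 36·1854 = 66744
Total = 333737.

333737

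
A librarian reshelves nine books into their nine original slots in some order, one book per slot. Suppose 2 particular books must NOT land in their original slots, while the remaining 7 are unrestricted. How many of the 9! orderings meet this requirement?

287280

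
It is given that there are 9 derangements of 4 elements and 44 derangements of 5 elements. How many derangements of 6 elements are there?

265

!6 = (6-1)·(!5 + !4) = 5·(44 + 9) = 5·53 = 265.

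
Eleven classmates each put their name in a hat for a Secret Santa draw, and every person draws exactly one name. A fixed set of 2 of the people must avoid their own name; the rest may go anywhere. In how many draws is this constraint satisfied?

Let A_j be the event that the j-th constrained one is fixed. By inclusion-exclusion over the 2 events:
Σ_{j=0}^{2} (-1)^j C(2,j)(11-j)!
= C(2,0)·11! - C(2,1)·10! + C(2,2)·9!
= 39916800 - 7257600 + 362880
= 33022080

33022080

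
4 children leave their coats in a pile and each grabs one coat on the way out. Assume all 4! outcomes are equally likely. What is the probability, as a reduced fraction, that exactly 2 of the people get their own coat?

Favorable outcomes: C(4,2)·!2 = 6·1 = 6.
Total outcomes: 4! = 24.
Probability = 6/24 = 1/4.

1/4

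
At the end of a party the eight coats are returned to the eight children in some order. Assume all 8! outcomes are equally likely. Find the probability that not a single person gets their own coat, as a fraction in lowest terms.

2119/5760

Favorable outcomes: !8 = 14833.
Total outcomes: 8! = 40320.
Probability = 14833/40320 = 2119/5760.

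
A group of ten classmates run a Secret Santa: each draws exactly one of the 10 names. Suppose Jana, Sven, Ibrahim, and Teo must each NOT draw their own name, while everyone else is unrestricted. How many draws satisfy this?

2399760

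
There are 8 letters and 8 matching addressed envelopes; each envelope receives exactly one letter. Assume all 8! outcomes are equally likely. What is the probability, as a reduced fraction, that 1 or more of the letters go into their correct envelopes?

Favorable outcomes: Σ_{i≥1} C(8,i)·!(8-i) = 8·1854 + 28·265 + 56·44 + 70·9 + 56·2 + 28·1 + 8·0 + 1·1 = 25487.
Total outcomes: 8! = 40320.
Probability = 25487/40320 = 3641/5760.

3641/5760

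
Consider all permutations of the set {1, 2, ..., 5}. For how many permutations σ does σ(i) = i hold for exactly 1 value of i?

Choose which one of the 5 is fixed: C(5,1) = 5.
The remaining 4 must be deranged: !4 = 9.
Total: 5 × 9 = 45.

45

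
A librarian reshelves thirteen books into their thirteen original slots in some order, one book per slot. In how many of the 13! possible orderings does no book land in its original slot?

2290792932

The number of derangements of 13 is !13 = Σ_{k=0}^{13} (-1)^k·13!/k!
= 13! - 13!/1! + 13!/2! - 13!/3! + 13!/4! - 13!/5! + 13!/6! - 13!/7! + 13!/8! - 13!/9! + 13!/10! - 13!/11! + 13!/12! - 13!/13!
= 6227020800 - 6227020800 + 3113510400 - 1037836800 + 259459200 - 51891840 + 8648640 - 1235520 + 154440 - 17160 + 1716 - 156 + 13 - 1
= 2290792932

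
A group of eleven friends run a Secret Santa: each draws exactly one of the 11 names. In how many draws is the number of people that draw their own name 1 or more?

25232230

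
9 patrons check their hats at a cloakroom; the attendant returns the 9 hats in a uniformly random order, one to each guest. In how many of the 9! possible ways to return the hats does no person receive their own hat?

Recurrence: !9 = 9·!8 + (-1)^9.
!9 = 9·14833 - 1 = 133496

133496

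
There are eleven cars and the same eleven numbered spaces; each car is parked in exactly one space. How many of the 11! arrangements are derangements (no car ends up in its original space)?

By inclusion-exclusion, !11 = Σ (-1)^k · 11!/k! for k=0..11
= 11! - 11!/1! + 11!/2! - 11!/3! + 11!/4! - 11!/5! + 11!/6! - 11!/7! + 11!/8! - 11!/9! + 11!/10! - 11!/11!
= 39916800 - 39916800 + 19958400 - 6652800 + 1663200 - 332640 + 55440 - 7920 + 990 - 110 + 11 - 1
= 14684570

14684570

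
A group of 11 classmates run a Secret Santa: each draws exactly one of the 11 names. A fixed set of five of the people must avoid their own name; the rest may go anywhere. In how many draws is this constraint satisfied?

Let A_j be the event that the j-th constrained one is fixed. By inclusion-exclusion over the 5 events:
Σ_{j=0}^{5} (-1)^j C(5,j)(11-j)!
= C(5,0)·11! - C(5,1)·10! + C(5,2)·9! - C(5,3)·8! + C(5,4)·7! - C(5,5)·6!
= 39916800 - 18144000 + 3628800 - 403200 + 25200 - 720
= 25022880

25022880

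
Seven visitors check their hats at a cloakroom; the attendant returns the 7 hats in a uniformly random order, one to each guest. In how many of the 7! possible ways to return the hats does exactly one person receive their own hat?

1855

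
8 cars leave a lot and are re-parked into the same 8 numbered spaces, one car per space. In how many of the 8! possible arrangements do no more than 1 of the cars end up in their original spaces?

29665

# with exactly i fixed is C(8,i)·!(8-i); sum over i=0..1:
  i=0: C(8,0)·!8 = 1·14833 = 14833
  i=1: C(8,1)·!7 = 8·1854 = 14832
Total = 29665.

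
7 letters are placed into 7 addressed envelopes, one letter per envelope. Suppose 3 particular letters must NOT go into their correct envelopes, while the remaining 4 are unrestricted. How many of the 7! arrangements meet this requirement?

Inclusion-exclusion on the 3 forbidden self-matches:
Σ_{j=0}^{3} (-1)^j C(3,j)(7-j)!
= C(3,0)·7! - C(3,1)·6! + C(3,2)·5! - C(3,3)·4!
= 5040 - 2160 + 360 - 24
= 3216

3216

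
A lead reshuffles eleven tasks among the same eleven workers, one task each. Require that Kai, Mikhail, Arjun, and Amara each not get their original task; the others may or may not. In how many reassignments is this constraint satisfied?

27422640

Let A_j be the event that the j-th constrained one is fixed. By inclusion-exclusion over the 4 events:
Σ_{j=0}^{4} (-1)^j C(4,j)(11-j)!
= C(4,0)·11! - C(4,1)·10! + C(4,2)·9! - C(4,3)·8! + C(4,4)·7!
= 39916800 - 14515200 + 2177280 - 161280 + 5040
= 27422640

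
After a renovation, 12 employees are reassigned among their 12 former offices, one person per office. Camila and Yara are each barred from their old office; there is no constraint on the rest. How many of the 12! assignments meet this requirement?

402796800

Let A_j be the event that the j-th constrained one is fixed. By inclusion-exclusion over the 2 events:
Σ_{j=0}^{2} (-1)^j C(2,j)(12-j)!
= C(2,0)·12! - C(2,1)·11! + C(2,2)·10!
= 479001600 - 79833600 + 3628800
= 402796800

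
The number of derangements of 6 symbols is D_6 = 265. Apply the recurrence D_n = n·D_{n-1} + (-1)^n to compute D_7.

1854

D_7 = 7·265 - 1 = 1854.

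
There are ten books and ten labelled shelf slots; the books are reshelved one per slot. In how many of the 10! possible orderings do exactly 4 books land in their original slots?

Pick the 4 fixed positions: C(10,4) = 210 ways.
The other 6 form a derangement: !6 = 265.
Total: 210 × 265 = 55650.

55650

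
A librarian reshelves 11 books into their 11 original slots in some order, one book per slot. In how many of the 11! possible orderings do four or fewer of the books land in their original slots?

Sum C(11,i)·!(11-i) for i = 0..4:
  i=0: C(11,0)·!11 = 1·14684570 = 14684570
  i=1: C(11,1)·!10 = 11·1334961 = 14684571
  i=2: C(11,2)·!9 = 55·133496 = 7342280
  i=3: C(11,3)·!8 = 165·14833 = 2447445
  i=4: C(11,4)·!7 = 330·1854 = 611820
Total = 39770686.

39770686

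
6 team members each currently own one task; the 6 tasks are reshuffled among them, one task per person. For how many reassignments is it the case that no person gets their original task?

!6 is the nearest integer to 6!/e.
6! = 720, and 720/e ≈ 264.87, so !6 = 265.

265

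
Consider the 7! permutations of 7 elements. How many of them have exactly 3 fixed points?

315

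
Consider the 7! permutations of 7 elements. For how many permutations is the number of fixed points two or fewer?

4633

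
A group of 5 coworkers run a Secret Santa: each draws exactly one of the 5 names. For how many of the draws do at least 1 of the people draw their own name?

76

Sum C(5,i)·!(5-i) for i = 1..5:
  i=1: C(5,1)·!4 = 5·9 = 45
  i=2: C(5,2)·!3 = 10·2 = 20
  i=3: C(5,3)·!2 = 10·1 = 10
  i=4: C(5,4)·!1 = 5·0 = 0
  i=5: C(5,5)·!0 = 1·1 = 1
Total = 76.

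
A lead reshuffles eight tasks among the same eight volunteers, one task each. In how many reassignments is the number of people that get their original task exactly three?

2464

Choose which 3 of the 8 are fixed: C(8,3) = 56.
The other 5 form a derangement: !5 = 44.
Total: 56 × 44 = 2464.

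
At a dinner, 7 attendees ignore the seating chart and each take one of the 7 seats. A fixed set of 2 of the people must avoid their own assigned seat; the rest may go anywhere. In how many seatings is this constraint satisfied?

3720

Inclusion-exclusion on the 2 forbidden self-matches:
Σ_{j=0}^{2} (-1)^j C(2,j)(7-j)!
= C(2,0)·7! - C(2,1)·6! + C(2,2)·5!
= 5040 - 1440 + 120
= 3720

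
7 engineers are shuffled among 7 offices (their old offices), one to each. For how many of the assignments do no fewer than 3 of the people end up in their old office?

Sum C(7,i)·!(7-i) for i = 3..7:
  i=3: C(7,3)·!4 = 35·9 = 315
  i=4: C(7,4)·!3 = 35·2 = 70
  i=5: C(7,5)·!2 = 21·1 = 21
  i=6: C(7,6)·!1 = 7·0 = 0
  i=7: C(7,7)·!0 = 1·1 = 1
Total = 407.

407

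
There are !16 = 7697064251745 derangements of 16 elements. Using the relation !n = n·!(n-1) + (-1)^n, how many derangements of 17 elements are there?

!17 = 17·7697064251745 - 1 = 130850092279664.

130850092279664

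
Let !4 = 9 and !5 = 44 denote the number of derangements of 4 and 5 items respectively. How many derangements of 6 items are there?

!6 = (6-1)·(!5 + !4) = 5·(44 + 9) = 5·53 = 265.

265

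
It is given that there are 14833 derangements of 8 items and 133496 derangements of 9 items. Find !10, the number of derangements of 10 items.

1334961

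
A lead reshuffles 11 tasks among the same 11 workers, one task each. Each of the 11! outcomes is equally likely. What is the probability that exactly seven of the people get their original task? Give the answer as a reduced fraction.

Favorable outcomes: C(11,7)·!4 = 330·9 = 2970.
Total outcomes: 11! = 39916800.
Probability = 2970/39916800 = 1/13440.

1/13440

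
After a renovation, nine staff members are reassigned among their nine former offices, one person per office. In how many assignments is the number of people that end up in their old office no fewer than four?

# with exactly i fixed is C(9,i)·!(9-i); sum over i=4..9:
  i=4: C(9,4)·!5 = 126·44 = 5544
  i=5: C(9,5)·!4 = 126·9 = 1134
  i=6: C(9,6)·!3 = 84·2 = 168
  i=7: C(9,7)·!2 = 36·1 = 36
  i=8: C(9,8)·!1 = 9·0 = 0
  i=9: C(9,9)·!0 = 1·1 = 1
Total = 6883.

6883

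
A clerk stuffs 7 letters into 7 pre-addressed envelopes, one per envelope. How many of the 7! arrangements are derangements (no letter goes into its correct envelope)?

1854

The number of derangements of 7 is !7 = Σ_{k=0}^{7} (-1)^k·7!/k!
= 7! - 7!/1! + 7!/2! - 7!/3! + 7!/4! - 7!/5! + 7!/6! - 7!/7!
= 5040 - 5040 + 2520 - 840 + 210 - 42 + 7 - 1
= 1854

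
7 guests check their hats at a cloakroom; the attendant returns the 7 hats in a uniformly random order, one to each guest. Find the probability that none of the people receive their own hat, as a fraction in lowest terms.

Favorable outcomes: !7 = 1854.
Total outcomes: 7! = 5040.
Probability = 1854/5040 = 103/280.

103/280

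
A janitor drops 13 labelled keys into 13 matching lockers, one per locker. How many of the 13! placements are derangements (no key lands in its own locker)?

!13 is the nearest integer to 13!/e.
13! = 6227020800, and 6227020800/e ≈ 2290792932.07, so !13 = 2290792932.

2290792932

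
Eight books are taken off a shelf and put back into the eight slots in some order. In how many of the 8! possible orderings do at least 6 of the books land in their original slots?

29

# with exactly i fixed is C(8,i)·!(8-i); sum over i=6..8:
  i=6: C(8,6)·!2 = 28·1 = 28
  i=7: C(8,7)·!1 = 8·0 = 0
  i=8: C(8,8)·!0 = 1·1 = 1
Total = 29.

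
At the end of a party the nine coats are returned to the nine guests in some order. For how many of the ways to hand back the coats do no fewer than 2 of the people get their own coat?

95887

Sum C(9,i)·!(9-i) for i = 2..9:
  i=2: C(9,2)·!7 = 36·1854 = 66744
  i=3: C(9,3)·!6 = 84·265 = 22260
  i=4: C(9,4)·!5 = 126·44 = 5544
  i=5: C(9,5)·!4 = 126·9 = 1134
  i=6: C(9,6)·!3 = 84·2 = 168
  i=7: C(9,7)·!2 = 36·1 = 36
  i=8: C(9,8)·!1 = 9·0 = 0
  i=9: C(9,9)·!0 = 1·1 = 1
Total = 95887.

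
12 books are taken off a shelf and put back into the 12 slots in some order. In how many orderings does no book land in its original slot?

176214841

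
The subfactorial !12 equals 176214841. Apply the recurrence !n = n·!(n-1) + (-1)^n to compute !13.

2290792932

!13 = 13·176214841 - 1 = 2290792932.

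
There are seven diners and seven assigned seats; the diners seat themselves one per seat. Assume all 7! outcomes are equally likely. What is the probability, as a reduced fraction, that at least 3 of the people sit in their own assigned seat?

407/5040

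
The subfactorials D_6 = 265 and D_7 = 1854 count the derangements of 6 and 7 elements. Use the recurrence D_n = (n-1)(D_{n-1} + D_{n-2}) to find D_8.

D_8 = (8-1)·(D_7 + D_6) = 7·(1854 + 265) = 7·2119 = 14833.

14833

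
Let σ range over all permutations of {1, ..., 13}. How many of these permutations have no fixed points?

2290792932

The number of derangements of 13 is !13 = Σ_{k=0}^{13} (-1)^k·13!/k!
= 13! - 13!/1! + 13!/2! - 13!/3! + 13!/4! - 13!/5! + 13!/6! - 13!/7! + 13!/8! - 13!/9! + 13!/10! - 13!/11! + 13!/12! - 13!/13!
= 6227020800 - 6227020800 + 3113510400 - 1037836800 + 259459200 - 51891840 + 8648640 - 1235520 + 154440 - 17160 + 1716 - 156 + 13 - 1
= 2290792932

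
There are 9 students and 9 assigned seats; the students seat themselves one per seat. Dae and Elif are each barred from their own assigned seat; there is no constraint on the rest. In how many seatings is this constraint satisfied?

287280

Inclusion-exclusion on the 2 forbidden self-matches:
Σ_{j=0}^{2} (-1)^j C(2,j)(9-j)!
= C(2,0)·9! - C(2,1)·8! + C(2,2)·7!
= 362880 - 80640 + 5040
= 287280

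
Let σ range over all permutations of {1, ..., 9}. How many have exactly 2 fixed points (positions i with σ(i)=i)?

66744

Choose which 2 of the 9 are fixed: C(9,2) = 36.
The remaining 7 must be deranged: !7 = 1854.
Total: 36 × 1854 = 66744.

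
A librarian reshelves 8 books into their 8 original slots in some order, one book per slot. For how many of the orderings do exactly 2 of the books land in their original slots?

Choose which 2 of the 8 are fixed: C(8,2) = 28.
The remaining 6 must be deranged: !6 = 265.
Total: 28 × 265 = 7420.

7420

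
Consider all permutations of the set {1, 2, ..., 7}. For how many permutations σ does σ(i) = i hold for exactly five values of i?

21

Pick the 5 fixed positions: C(7,5) = 21 ways.
The other 2 form a derangement: !2 = 1.
Total: 21 × 1 = 21.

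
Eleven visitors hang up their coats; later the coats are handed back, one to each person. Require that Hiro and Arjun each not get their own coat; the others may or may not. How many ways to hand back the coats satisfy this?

33022080

Inclusion-exclusion on the 2 forbidden self-matches:
Σ_{j=0}^{2} (-1)^j C(2,j)(11-j)!
= C(2,0)·11! - C(2,1)·10! + C(2,2)·9!
= 39916800 - 7257600 + 362880
= 33022080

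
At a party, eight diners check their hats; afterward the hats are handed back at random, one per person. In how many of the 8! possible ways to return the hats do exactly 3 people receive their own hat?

Choose which 3 of the 8 are fixed: C(8,3) = 56.
The other 5 form a derangement: !5 = 44.
Total: 56 × 44 = 2464.

2464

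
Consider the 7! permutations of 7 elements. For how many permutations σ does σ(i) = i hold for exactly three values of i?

Choose which 3 of the 7 are fixed: C(7,3) = 35.
The remaining 4 must be deranged: !4 = 9.
Total: 35 × 9 = 315.

315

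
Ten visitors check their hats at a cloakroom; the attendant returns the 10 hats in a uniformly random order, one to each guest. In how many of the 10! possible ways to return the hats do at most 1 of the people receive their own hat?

# with exactly i fixed is C(10,i)·!(10-i); sum over i=0..1:
  i=0: C(10,0)·!10 = 1·1334961 = 1334961
  i=1: C(10,1)·!9 = 10·133496 = 1334960
Total = 2669921.

2669921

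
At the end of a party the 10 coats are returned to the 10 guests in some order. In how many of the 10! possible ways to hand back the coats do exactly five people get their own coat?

11088

Choose which 5 of the 10 are fixed: C(10,5) = 252.
The remaining 5 must be deranged: !5 = 44.
Total: 252 × 44 = 11088.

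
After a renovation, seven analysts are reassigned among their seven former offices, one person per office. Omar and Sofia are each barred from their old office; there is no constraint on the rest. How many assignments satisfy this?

3720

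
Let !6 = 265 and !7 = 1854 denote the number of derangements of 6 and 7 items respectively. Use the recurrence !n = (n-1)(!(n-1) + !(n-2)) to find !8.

!8 = (8-1)·(!7 + !6) = 7·(1854 + 265) = 7·2119 = 14833.

14833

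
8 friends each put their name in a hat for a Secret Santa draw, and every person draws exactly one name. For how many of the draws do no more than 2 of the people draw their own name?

37085

# with exactly i fixed is C(8,i)·!(8-i); sum over i=0..2:
  i=0: C(8,0)·!8 = 1·14833 = 14833
  i=1: C(8,1)·!7 = 8·1854 = 14832
  i=2: C(8,2)·!6 = 28·265 = 7420
Total = 37085.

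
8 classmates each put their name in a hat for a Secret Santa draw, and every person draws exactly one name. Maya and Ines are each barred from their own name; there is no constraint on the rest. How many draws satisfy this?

30960

Let A_j be the event that the j-th constrained one is fixed. By inclusion-exclusion over the 2 events:
Σ_{j=0}^{2} (-1)^j C(2,j)(8-j)!
= C(2,0)·8! - C(2,1)·7! + C(2,2)·6!
= 40320 - 10080 + 720
= 30960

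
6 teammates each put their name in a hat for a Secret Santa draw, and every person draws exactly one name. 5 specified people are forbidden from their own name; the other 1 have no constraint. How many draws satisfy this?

Let A_j be the event that the j-th constrained one is fixed. By inclusion-exclusion over the 5 events:
Σ_{j=0}^{5} (-1)^j C(5,j)(6-j)!
= C(5,0)·6! - C(5,1)·5! + C(5,2)·4! - C(5,3)·3! + C(5,4)·2! - C(5,5)·1!
= 720 - 600 + 240 - 60 + 10 - 1
= 309

309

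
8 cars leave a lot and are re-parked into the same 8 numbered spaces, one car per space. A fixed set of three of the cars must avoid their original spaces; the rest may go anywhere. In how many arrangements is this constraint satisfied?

Inclusion-exclusion on the 3 forbidden self-matches:
Σ_{j=0}^{3} (-1)^j C(3,j)(8-j)!
= C(3,0)·8! - C(3,1)·7! + C(3,2)·6! - C(3,3)·5!
= 40320 - 15120 + 2160 - 120
= 27240

27240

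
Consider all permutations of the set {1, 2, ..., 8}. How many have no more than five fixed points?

Sum C(8,i)·!(8-i) for i = 0..5:
  i=0: C(8,0)·!8 = 1·14833 = 14833
  i=1: C(8,1)·!7 = 8·1854 = 14832
  i=2: C(8,2)·!6 = 28·265 = 7420
  i=3: C(8,3)·!5 = 56·44 = 2464
  i=4: C(8,4)·!4 = 70·9 = 630
  i=5: C(8,5)·!3 = 56·2 = 112
Total = 40291.

40291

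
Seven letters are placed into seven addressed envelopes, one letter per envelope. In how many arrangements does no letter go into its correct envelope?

1854

The number of derangements of 7 is !7 = Σ_{k=0}^{7} (-1)^k·7!/k!
= 7! - 7!/1! + 7!/2! - 7!/3! + 7!/4! - 7!/5! + 7!/6! - 7!/7!
= 5040 - 5040 + 2520 - 840 + 210 - 42 + 7 - 1
= 1854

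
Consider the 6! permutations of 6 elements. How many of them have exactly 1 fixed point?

264

Pick the single fixed position: C(6,1) = 6 ways.
The remaining 5 must be deranged: !5 = 44.
Total: 6 × 44 = 264.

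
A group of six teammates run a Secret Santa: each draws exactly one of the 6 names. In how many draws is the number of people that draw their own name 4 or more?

Sum C(6,i)·!(6-i) for i = 4..6:
  i=4: C(6,4)·!2 = 15·1 = 15
  i=5: C(6,5)·!1 = 6·0 = 0
  i=6: C(6,6)·!0 = 1·1 = 1
Total = 16.

16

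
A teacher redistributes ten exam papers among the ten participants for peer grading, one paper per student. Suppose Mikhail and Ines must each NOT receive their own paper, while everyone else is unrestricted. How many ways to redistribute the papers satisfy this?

2943360

Inclusion-exclusion on the 2 forbidden self-matches:
Σ_{j=0}^{2} (-1)^j C(2,j)(10-j)!
= C(2,0)·10! - C(2,1)·9! + C(2,2)·8!
= 3628800 - 725760 + 40320
= 2943360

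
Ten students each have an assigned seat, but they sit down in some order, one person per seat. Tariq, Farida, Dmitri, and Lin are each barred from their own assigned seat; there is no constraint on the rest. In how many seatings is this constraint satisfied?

2399760

Inclusion-exclusion on the 4 forbidden self-matches:
Σ_{j=0}^{4} (-1)^j C(4,j)(10-j)!
= C(4,0)·10! - C(4,1)·9! + C(4,2)·8! - C(4,3)·7! + C(4,4)·6!
= 3628800 - 1451520 + 241920 - 20160 + 720
= 2399760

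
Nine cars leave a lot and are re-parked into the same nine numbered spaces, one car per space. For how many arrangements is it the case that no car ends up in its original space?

133496

The subfactorial !9 = [9!/e] (nearest integer).
9! = 362880, and 362880/e ≈ 133496.09, so !9 = 133496.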